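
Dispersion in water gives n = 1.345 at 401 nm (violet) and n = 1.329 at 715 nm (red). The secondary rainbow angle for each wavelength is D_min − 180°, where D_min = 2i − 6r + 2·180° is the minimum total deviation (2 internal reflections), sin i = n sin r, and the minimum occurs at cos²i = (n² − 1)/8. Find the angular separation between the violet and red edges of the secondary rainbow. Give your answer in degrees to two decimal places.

4.15°

At 401 nm (n = 1.345): cos²i = 0.10113 → i = 71.458°, r = 44.821°, D_min = 233.987°, rainbow angle = 53.987°.
At 715 nm (n = 1.329): cos²i = 0.09578 → i = 71.972°, r = 45.685°, D_min = 229.837°, rainbow angle = 49.837°.
Angular width = |53.987° − 49.837°| = 4.150°.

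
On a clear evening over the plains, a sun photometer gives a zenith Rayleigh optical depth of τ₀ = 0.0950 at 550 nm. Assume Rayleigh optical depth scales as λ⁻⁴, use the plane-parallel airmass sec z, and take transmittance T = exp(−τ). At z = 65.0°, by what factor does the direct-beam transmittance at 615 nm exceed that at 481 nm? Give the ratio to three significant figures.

1.27

Airmass: sec 65.0° = 2.3662.
τ(615 nm) = 0.0950 × (550/615)⁴ × 2.3662 = 0.0950 × 0.6397 × 2.3662 = 0.1438.
τ(481 nm) = 0.0950 × (550/481)⁴ × 2.3662 = 0.0950 × 1.7095 × 2.3662 = 0.3843.
T(615)/T(481) = exp(τ_B − τ_A) = exp(0.2405) = 1.2719.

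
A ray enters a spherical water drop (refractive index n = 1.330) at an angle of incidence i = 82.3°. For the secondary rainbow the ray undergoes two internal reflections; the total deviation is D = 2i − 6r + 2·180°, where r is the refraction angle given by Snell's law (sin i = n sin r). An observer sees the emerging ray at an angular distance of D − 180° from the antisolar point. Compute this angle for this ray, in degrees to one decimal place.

sin r = sin 82.3° / 1.330 = 0.9910/1.330 = 0.7451; r = 48.17°.
D = 2·82.3° − 6·48.17° + 2·180° = 164.60° − 289.01° + 360° = 235.59°.
Angle from antisolar point = D − 180° = 55.59°.

55.6°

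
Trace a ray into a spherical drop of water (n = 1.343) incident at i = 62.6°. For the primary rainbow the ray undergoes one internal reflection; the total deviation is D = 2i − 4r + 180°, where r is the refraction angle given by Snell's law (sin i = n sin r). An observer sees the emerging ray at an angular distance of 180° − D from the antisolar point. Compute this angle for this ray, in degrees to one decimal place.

sin r = sin 62.6° / 1.343 = 0.8878/1.343 = 0.6611; r = 41.38°.
D = 2·62.6° − 4·41.38° + 180° = 125.20° − 165.53° + 180° = 139.67°.
Angle from antisolar point = 180° − D = 40.33°.

40.3°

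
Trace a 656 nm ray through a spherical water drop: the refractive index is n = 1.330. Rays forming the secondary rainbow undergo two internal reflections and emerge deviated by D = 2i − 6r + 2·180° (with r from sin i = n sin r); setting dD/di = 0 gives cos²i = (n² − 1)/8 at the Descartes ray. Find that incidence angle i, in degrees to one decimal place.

71.9°

cos²i = (1.330² − 1)/8 = (1.76890 − 1)/8 = 0.09611.
cos i = 0.31002, so i = 71.940°.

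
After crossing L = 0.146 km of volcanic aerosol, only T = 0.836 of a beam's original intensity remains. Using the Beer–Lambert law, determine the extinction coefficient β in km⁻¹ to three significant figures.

Beer–Lambert: T = exp(−βL) ⇒ β = −ln(T)/L = −ln(0.836)/0.146 = 0.1791/0.146 = 1.227 km⁻¹.

1.23 km⁻¹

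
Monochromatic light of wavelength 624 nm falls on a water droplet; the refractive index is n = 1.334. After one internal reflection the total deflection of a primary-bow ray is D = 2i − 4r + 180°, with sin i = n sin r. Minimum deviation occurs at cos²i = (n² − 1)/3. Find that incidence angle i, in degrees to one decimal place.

cos²i = (1.334² − 1)/3 = (1.77956 − 1)/3 = 0.25985.
cos i = 0.50976, so i = 59.352°.

59.4°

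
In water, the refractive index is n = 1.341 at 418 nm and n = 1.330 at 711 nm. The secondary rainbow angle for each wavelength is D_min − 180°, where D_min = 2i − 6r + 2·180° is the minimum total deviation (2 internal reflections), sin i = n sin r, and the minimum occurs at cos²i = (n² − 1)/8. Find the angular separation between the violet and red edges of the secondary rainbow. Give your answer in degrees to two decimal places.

At 418 nm (n = 1.341): cos²i = 0.09979 → i = 71.586°, r = 45.034°, D_min = 232.966°, rainbow angle = 52.966°.
At 711 nm (n = 1.330): cos²i = 0.09611 → i = 71.940°, r = 45.630°, D_min = 230.101°, rainbow angle = 50.101°.
Angular width = |52.966° − 50.101°| = 2.865°.

2.86°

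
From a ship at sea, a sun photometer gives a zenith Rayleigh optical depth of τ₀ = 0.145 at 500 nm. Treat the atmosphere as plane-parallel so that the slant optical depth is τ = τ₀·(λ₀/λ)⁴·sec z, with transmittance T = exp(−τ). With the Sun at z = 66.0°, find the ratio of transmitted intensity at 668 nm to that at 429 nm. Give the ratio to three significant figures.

Airmass: sec 66.0° = 2.4586.
τ(668 nm) = 0.145 × (500/668)⁴ × 2.4586 = 0.145 × 0.3139 × 2.4586 = 0.1119.
τ(429 nm) = 0.145 × (500/429)⁴ × 2.4586 = 0.145 × 1.8452 × 2.4586 = 0.6578.
T(668)/T(429) = exp(τ_B − τ_A) = exp(0.5459) = 1.7262.

1.73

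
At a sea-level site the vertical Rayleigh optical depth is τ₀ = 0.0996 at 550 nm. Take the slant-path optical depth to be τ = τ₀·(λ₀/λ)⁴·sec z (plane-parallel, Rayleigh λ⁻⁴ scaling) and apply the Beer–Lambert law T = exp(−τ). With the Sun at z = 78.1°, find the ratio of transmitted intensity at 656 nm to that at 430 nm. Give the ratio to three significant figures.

2.87

Airmass: sec 78.1° = 4.8496.
τ(656 nm) = 0.0996 × (550/656)⁴ × 4.8496 = 0.0996 × 0.4941 × 4.8496 = 0.2387.
τ(430 nm) = 0.0996 × (550/430)⁴ × 4.8496 = 0.0996 × 2.6766 × 4.8496 = 1.2928.
T(656)/T(430) = exp(τ_B − τ_A) = exp(1.0542) = 2.8695.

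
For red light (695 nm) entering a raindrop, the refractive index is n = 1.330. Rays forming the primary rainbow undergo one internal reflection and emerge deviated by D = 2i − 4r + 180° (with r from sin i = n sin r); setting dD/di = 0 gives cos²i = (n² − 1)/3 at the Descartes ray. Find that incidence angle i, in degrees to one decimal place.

59.6°

cos²i = (1.330² − 1)/3 = (1.76890 − 1)/3 = 0.25630.
cos i = 0.50626, so i = 59.585°.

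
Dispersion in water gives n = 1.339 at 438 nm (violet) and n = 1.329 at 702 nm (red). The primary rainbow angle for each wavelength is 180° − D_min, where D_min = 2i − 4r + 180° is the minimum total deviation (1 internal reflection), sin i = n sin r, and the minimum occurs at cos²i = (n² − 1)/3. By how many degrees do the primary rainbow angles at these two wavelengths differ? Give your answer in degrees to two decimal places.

At 438 nm (n = 1.339): cos²i = 0.26431 → i = 59.062°, r = 39.834°, D_min = 138.786°, rainbow angle = 41.214°.
At 702 nm (n = 1.329): cos²i = 0.25541 → i = 59.643°, r = 40.487°, D_min = 137.337°, rainbow angle = 42.663°.
Angular width = |41.214° − 42.663°| = 1.450°.

1.45°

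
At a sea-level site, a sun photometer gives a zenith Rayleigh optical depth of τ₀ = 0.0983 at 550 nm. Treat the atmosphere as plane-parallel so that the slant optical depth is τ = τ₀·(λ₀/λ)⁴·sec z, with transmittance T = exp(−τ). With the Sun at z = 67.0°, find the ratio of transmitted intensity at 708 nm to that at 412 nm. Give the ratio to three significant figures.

2.03

Airmass: sec 67.0° = 2.5593.
τ(708 nm) = 0.0983 × (550/708)⁴ × 2.5593 = 0.0983 × 0.3642 × 2.5593 = 0.0916.
τ(412 nm) = 0.0983 × (550/412)⁴ × 2.5593 = 0.0983 × 3.1759 × 2.5593 = 0.7990.
T(708)/T(412) = exp(τ_B − τ_A) = exp(0.7074) = 2.0286.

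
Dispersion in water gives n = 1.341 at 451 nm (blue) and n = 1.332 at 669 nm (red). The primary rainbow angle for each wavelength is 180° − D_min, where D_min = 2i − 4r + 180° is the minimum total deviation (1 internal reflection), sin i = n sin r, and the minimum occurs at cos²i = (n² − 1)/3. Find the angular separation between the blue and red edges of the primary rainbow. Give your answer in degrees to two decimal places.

1.29°

At 451 nm (n = 1.341): cos²i = 0.26609 → i = 58.946°, r = 39.705°, D_min = 139.071°, rainbow angle = 40.929°.
At 669 nm (n = 1.332): cos²i = 0.25807 → i = 59.469°, r = 40.290°, D_min = 137.776°, rainbow angle = 42.224°.
Angular width = |40.929° − 42.224°| = 1.295°.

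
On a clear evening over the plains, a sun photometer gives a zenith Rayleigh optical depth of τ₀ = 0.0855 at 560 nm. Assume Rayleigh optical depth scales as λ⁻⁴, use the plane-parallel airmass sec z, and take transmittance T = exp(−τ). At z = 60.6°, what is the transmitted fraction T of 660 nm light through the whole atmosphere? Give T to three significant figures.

sec 60.6° = 2.0371.
τ = 0.0855 × (560/660)⁴ × 2.0371 = 0.0855 × 0.5183 × 2.0371 = 0.0903.
T = exp(−0.0903) = 0.9137.

0.914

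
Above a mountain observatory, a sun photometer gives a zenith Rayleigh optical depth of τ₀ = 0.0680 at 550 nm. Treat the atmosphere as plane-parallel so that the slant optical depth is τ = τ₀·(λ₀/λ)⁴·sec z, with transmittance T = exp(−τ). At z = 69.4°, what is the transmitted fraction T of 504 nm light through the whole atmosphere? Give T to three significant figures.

sec 69.4° = 2.8422.
τ = 0.0680 × (550/504)⁴ × 2.8422 = 0.0680 × 1.4182 × 2.8422 = 0.2741.
T = exp(−0.2741) = 0.7603.

0.760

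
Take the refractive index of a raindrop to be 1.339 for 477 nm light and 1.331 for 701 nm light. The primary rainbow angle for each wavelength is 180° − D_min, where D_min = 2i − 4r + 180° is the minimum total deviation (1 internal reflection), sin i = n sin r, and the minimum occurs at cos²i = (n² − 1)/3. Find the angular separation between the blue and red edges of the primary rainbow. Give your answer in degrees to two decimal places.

1.16°

At 477 nm (n = 1.339): cos²i = 0.26431 → i = 59.062°, r = 39.834°, D_min = 138.786°, rainbow angle = 41.214°.
At 701 nm (n = 1.331): cos²i = 0.25719 → i = 59.527°, r = 40.356°, D_min = 137.630°, rainbow angle = 42.370°.
Angular width = |41.214° − 42.370°| = 1.156°.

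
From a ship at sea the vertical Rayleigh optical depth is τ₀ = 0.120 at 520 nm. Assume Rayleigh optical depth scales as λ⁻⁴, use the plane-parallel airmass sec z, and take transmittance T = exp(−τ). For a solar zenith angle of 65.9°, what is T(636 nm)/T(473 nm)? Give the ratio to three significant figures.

1.35

Airmass: sec 65.9° = 2.4490.
τ(636 nm) = 0.120 × (520/636)⁴ × 2.4490 = 0.120 × 0.4469 × 2.4490 = 0.1313.
τ(473 nm) = 0.120 × (520/473)⁴ × 2.4490 = 0.120 × 1.4607 × 2.4490 = 0.4293.
T(636)/T(473) = exp(τ_B − τ_A) = exp(0.2980) = 1.3471.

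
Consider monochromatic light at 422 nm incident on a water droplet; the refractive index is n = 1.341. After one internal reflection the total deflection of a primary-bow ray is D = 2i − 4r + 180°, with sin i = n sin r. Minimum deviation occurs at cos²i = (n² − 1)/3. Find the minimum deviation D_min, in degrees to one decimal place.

cos²i = (1.79828 − 1)/3 = 0.26609; i = arccos(0.51584) = 58.946°.
sin r = sin 58.946°/1.341 = 0.63884; r = 39.705°.
D_min = 2·58.946° − 4·39.705° + 180° = 139.071°.

139.1°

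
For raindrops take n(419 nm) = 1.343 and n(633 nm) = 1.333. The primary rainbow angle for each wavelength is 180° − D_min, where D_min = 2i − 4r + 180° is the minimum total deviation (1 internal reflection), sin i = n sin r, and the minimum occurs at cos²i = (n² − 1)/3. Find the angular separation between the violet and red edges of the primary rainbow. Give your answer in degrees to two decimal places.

1.43°

At 419 nm (n = 1.343): cos²i = 0.26788 → i = 58.830°, r = 39.577°, D_min = 139.354°, rainbow angle = 40.646°.
At 633 nm (n = 1.333): cos²i = 0.25896 → i = 59.410°, r = 40.225°, D_min = 137.922°, rainbow angle = 42.078°.
Angular width = |40.646° − 42.078°| = 1.432°.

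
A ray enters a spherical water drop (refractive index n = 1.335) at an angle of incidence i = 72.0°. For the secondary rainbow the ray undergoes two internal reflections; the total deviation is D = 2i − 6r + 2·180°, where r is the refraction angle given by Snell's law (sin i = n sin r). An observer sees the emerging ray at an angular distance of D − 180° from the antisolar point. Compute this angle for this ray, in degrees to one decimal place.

sin r = sin 72.0° / 1.335 = 0.9511/1.335 = 0.7124; r = 45.43°.
D = 2·72.0° − 6·45.43° + 2·180° = 144.00° − 272.58° + 360° = 231.42°.
Angle from antisolar point = D − 180° = 51.42°.

51.4°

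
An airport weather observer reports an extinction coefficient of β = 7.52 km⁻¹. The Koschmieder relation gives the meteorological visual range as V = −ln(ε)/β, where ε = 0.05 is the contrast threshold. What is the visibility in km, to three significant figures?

V = −ln(0.05) / 7.52 = 2.996 / 7.52 = 0.3984 km.

0.398 km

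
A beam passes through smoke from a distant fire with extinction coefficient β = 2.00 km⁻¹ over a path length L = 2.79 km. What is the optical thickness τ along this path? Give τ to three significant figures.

5.58

τ = β·L = 2.00 × 2.79 = 5.5800.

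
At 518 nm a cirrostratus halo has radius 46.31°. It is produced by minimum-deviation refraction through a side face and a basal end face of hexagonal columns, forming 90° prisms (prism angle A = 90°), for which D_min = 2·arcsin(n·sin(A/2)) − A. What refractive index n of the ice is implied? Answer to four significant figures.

Rearranging: n = sin((D_min + A)/2) / sin(A/2).
(D_min + A)/2 = (46.31° + 90°)/2 = 68.155°.
n = sin 68.155° / sin 45° = 0.9282 / 0.7071 = 1.3127.

1.313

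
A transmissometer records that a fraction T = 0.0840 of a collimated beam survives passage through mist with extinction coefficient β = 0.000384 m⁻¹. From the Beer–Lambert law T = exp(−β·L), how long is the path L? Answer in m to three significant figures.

Beer–Lambert: T = exp(−βL) ⇒ L = −ln(T)/β = −ln(0.0840)/0.000384 = 2.4769/0.000384 = 6450 m.

6450 m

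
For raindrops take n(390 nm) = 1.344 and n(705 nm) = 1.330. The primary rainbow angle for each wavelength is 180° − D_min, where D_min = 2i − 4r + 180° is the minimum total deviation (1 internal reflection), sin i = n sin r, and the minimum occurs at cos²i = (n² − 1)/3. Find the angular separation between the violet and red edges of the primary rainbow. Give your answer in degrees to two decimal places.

2.01°

At 390 nm (n = 1.344): cos²i = 0.26878 → i = 58.772°, r = 39.512°, D_min = 139.495°, rainbow angle = 40.505°.
At 705 nm (n = 1.330): cos²i = 0.25630 → i = 59.585°, r = 40.422°, D_min = 137.484°, rainbow angle = 42.516°.
Angular width = |40.505° − 42.516°| = 2.011°.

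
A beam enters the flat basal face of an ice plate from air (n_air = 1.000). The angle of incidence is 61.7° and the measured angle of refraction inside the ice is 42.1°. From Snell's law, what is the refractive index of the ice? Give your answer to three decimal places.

n = sin θ_i / sin θ_r = sin 61.7° / sin 42.1° = 0.8805 / 0.6704 = 1.3133.

1.313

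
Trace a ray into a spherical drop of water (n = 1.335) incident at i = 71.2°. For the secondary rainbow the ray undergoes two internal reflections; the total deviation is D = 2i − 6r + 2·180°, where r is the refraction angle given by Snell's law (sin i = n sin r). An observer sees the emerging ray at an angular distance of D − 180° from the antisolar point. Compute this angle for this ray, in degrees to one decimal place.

51.4°

sin r = sin 71.2° / 1.335 = 0.9466/1.335 = 0.7091; r = 45.16°.
D = 2·71.2° − 6·45.16° + 2·180° = 142.40° − 270.97° + 360° = 231.43°.
Angle from antisolar point = D − 180° = 51.43°.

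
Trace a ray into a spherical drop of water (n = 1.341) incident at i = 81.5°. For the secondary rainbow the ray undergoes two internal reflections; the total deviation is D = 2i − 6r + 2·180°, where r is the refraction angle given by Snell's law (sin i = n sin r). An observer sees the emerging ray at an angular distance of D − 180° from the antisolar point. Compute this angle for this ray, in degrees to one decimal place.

sin r = sin 81.5° / 1.341 = 0.9890/1.341 = 0.7375; r = 47.52°.
D = 2·81.5° − 6·47.52° + 2·180° = 163.00° − 285.12° + 360° = 237.88°.
Angle from antisolar point = D − 180° = 57.88°.

57.9°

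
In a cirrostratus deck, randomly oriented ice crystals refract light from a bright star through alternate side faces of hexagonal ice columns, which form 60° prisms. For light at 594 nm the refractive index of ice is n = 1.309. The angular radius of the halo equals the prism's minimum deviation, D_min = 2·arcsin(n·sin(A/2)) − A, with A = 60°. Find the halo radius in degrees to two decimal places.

n·sin(A/2) = 1.309 × sin 30° = 1.309 × 0.5000 = 0.6545.
D_min = 2·arcsin(0.6545) − 60° = 2 × 40.882° − 60° = 21.763°.

21.76°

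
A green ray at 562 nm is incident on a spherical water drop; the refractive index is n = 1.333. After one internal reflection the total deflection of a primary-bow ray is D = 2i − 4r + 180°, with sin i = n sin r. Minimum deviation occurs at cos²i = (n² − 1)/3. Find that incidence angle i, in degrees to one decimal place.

cos²i = (1.333² − 1)/3 = (1.77689 − 1)/3 = 0.25896.
cos i = 0.50888, so i = 59.410°.

59.4°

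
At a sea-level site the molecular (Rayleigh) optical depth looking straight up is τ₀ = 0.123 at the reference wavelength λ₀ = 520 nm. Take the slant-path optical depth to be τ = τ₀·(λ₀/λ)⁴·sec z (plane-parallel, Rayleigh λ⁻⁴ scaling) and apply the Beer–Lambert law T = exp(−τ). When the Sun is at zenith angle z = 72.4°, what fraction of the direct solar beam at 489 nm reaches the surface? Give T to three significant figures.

0.594

sec 72.4° = 3.3072.
τ = 0.123 × (520/489)⁴ × 3.3072 = 0.123 × 1.2787 × 3.3072 = 0.5202.
T = exp(−0.5202) = 0.5944.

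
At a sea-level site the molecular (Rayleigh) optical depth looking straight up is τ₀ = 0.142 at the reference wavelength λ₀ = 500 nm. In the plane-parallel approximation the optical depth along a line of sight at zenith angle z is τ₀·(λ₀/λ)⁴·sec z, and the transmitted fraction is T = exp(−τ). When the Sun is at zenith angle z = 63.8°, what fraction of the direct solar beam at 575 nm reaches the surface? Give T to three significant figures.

0.832

sec 63.8° = 2.2650.
τ = 0.142 × (500/575)⁴ × 2.2650 = 0.142 × 0.5718 × 2.2650 = 0.1839.
T = exp(−0.1839) = 0.8320.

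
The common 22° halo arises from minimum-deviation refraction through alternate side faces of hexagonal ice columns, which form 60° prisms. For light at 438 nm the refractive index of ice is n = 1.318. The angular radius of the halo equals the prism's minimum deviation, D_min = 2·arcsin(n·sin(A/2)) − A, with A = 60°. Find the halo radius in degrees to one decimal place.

22.4°

n·sin(A/2) = 1.318 × sin 30° = 1.318 × 0.5000 = 0.6590.
D_min = 2·arcsin(0.6590) − 60° = 2 × 41.224° − 60° = 22.447°.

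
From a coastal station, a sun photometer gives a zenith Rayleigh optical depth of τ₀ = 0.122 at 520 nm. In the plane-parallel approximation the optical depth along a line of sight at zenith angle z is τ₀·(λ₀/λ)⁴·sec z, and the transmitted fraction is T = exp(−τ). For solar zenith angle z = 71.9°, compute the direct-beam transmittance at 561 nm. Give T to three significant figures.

sec 71.9° = 3.2188.
τ = 0.122 × (520/561)⁴ × 3.2188 = 0.122 × 0.7382 × 3.2188 = 0.2899.
T = exp(−0.2899) = 0.7484.

0.748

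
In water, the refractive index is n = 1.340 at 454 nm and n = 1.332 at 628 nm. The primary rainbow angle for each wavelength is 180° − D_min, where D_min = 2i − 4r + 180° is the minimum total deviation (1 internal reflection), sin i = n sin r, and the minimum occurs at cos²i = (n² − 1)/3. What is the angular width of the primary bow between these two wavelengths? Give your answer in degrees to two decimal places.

At 454 nm (n = 1.340): cos²i = 0.26520 → i = 59.004°, r = 39.770°, D_min = 138.929°, rainbow angle = 41.071°.
At 628 nm (n = 1.332): cos²i = 0.25807 → i = 59.469°, r = 40.290°, D_min = 137.776°, rainbow angle = 42.224°.
Angular width = |41.071° − 42.224°| = 1.153°.

1.15°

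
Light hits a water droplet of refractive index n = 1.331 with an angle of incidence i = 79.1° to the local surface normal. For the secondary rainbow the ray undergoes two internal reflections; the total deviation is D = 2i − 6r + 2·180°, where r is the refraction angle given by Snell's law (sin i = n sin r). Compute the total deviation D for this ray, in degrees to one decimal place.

sin r = sin 79.1° / 1.331 = 0.9820/1.331 = 0.7378; r = 47.54°.
D = 2·79.1° − 6·47.54° + 2·180° = 158.20° − 285.25° + 360° = 232.95°.

233.0°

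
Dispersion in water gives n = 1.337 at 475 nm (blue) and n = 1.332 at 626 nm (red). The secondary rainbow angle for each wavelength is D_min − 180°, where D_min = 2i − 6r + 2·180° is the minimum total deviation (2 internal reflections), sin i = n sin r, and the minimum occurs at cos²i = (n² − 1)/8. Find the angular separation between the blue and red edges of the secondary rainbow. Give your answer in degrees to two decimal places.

1.31°

At 475 nm (n = 1.337): cos²i = 0.09845 → i = 71.714°, r = 45.249°, D_min = 231.934°, rainbow angle = 51.934°.
At 626 nm (n = 1.332): cos²i = 0.09678 → i = 71.875°, r = 45.520°, D_min = 230.628°, rainbow angle = 50.628°.
Angular width = |51.934° − 50.628°| = 1.305°.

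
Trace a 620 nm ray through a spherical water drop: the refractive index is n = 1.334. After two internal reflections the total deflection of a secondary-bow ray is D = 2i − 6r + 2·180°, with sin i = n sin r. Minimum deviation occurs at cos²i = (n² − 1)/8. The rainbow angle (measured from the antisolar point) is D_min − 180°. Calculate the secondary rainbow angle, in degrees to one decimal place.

cos²i = (1.77956 − 1)/8 = 0.09744; i = arccos(0.31216) = 71.810°.
sin r = sin 71.810°/1.334 = 0.71217; r = 45.411°.
D_min = 2·71.810° − 6·45.411° + 360° = 231.153°.
Rainbow angle = D_min − 180° = 51.153°.

51.2°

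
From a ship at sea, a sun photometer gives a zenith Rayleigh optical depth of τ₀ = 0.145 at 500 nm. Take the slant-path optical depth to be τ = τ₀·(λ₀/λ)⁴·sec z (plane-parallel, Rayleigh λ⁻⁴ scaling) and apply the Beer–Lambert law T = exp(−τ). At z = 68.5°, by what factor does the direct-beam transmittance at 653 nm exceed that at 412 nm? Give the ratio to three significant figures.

2.06

Airmass: sec 68.5° = 2.7285.
τ(653 nm) = 0.145 × (500/653)⁴ × 2.7285 = 0.145 × 0.3437 × 2.7285 = 0.1360.
τ(412 nm) = 0.145 × (500/412)⁴ × 2.7285 = 0.145 × 2.1692 × 2.7285 = 0.8582.
T(653)/T(412) = exp(τ_B − τ_A) = exp(0.7222) = 2.0590.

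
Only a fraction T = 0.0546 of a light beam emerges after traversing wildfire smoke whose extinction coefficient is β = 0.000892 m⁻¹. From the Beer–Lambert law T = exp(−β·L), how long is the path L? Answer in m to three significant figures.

3260 m

Beer–Lambert: T = exp(−βL) ⇒ L = −ln(T)/β = −ln(0.0546)/0.000892 = 2.9077/0.000892 = 3260 m.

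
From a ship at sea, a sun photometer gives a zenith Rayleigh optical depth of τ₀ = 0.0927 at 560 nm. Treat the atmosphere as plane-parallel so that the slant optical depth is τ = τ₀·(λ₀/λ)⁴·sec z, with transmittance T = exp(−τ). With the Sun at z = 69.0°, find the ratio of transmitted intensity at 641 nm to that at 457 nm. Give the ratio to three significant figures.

1.54

Airmass: sec 69.0° = 2.7904.
τ(641 nm) = 0.0927 × (560/641)⁴ × 2.7904 = 0.0927 × 0.5825 × 2.7904 = 0.1507.
τ(457 nm) = 0.0927 × (560/457)⁴ × 2.7904 = 0.0927 × 2.2547 × 2.7904 = 0.5832.
T(641)/T(457) = exp(τ_B − τ_A) = exp(0.4325) = 1.5412.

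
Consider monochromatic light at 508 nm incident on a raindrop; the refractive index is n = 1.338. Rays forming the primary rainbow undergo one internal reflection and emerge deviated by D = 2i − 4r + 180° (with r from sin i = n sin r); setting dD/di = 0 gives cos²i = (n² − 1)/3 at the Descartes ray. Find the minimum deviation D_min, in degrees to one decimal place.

cos²i = (1.79024 − 1)/3 = 0.26341; i = arccos(0.51324) = 59.120°.
sin r = sin 59.120°/1.338 = 0.64144; r = 39.899°.
D_min = 2·59.120° − 4·39.899° + 180° = 138.643°.

138.6°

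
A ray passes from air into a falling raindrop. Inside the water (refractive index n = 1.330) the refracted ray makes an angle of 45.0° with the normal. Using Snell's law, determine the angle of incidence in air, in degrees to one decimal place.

70.1°

Snell: sin θ_i = n · sin θ_r = 1.330 × sin 45.0° = 1.330 × 0.7071 = 0.9405.
θ_i = arcsin(0.9405) = 70.13°.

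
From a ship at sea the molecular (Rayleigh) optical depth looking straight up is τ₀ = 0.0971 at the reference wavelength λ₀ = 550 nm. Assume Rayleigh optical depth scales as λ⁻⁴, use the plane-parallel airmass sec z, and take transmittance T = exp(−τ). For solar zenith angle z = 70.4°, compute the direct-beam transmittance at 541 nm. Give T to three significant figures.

sec 70.4° = 2.9811.
τ = 0.0971 × (550/541)⁴ × 2.9811 = 0.0971 × 1.0682 × 2.9811 = 0.3092.
T = exp(−0.3092) = 0.7340.

0.734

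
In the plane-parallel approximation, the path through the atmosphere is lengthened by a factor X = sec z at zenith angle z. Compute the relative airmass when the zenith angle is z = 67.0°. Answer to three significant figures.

2.56

X = sec z = 1/cos 67.0° = 1/0.3907 = 2.5593.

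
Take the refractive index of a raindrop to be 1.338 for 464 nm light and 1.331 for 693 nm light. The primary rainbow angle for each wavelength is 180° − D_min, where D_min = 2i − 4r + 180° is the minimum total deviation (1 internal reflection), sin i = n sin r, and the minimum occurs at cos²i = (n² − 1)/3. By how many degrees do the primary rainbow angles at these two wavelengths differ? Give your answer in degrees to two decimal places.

At 464 nm (n = 1.338): cos²i = 0.26341 → i = 59.120°, r = 39.899°, D_min = 138.643°, rainbow angle = 41.357°.
At 693 nm (n = 1.331): cos²i = 0.25719 → i = 59.527°, r = 40.356°, D_min = 137.630°, rainbow angle = 42.370°.
Angular width = |41.357° − 42.370°| = 1.013°.

1.01°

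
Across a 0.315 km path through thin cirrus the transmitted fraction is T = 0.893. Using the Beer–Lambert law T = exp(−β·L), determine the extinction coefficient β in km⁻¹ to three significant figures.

0.359 km⁻¹

Beer–Lambert: T = exp(−βL) ⇒ β = −ln(T)/L = −ln(0.893)/0.315 = 0.1132/0.315 = 0.3593 km⁻¹.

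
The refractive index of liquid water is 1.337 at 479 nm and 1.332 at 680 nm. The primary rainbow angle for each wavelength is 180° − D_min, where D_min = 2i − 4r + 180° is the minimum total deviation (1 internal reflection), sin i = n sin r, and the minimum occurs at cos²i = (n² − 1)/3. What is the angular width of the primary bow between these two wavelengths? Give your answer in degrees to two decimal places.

0.72°

At 479 nm (n = 1.337): cos²i = 0.26252 → i = 59.178°, r = 39.964°, D_min = 138.500°, rainbow angle = 41.500°.
At 680 nm (n = 1.332): cos²i = 0.25807 → i = 59.469°, r = 40.290°, D_min = 137.776°, rainbow angle = 42.224°.
Angular width = |41.500° − 42.224°| = 0.724°.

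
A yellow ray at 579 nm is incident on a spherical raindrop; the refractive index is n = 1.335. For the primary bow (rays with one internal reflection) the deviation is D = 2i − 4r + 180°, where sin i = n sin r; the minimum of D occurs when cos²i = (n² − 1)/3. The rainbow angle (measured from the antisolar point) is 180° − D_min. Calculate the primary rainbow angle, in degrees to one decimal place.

cos²i = (1.78222 − 1)/3 = 0.26074; i = arccos(0.51063) = 59.294°.
sin r = sin 59.294°/1.335 = 0.64405; r = 40.094°.
D_min = 2·59.294° − 4·40.094° + 180° = 138.212°.
Rainbow angle = 180° − D_min = 41.788°.

41.8°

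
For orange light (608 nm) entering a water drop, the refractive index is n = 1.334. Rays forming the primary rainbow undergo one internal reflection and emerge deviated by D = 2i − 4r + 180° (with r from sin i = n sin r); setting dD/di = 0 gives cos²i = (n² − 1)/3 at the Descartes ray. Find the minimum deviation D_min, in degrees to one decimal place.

138.1°

cos²i = (1.77956 − 1)/3 = 0.25985; i = arccos(0.50976) = 59.352°.
sin r = sin 59.352°/1.334 = 0.64492; r = 40.159°.
D_min = 2·59.352° − 4·40.159° + 180° = 138.067°.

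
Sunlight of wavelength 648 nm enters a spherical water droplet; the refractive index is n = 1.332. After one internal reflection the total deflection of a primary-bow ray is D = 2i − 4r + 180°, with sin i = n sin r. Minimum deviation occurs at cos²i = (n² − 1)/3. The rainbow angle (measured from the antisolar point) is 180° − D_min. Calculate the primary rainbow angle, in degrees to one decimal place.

42.2°

cos²i = (1.77422 − 1)/3 = 0.25807; i = arccos(0.50801) = 59.469°.
sin r = sin 59.469°/1.332 = 0.64666; r = 40.290°.
D_min = 2·59.469° − 4·40.290° + 180° = 137.776°.
Rainbow angle = 180° − D_min = 42.224°.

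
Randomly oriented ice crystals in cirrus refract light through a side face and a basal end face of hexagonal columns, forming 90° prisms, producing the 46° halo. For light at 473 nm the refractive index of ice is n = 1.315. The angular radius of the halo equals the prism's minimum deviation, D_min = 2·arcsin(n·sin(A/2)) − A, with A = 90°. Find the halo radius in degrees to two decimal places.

46.82°

n·sin(A/2) = 1.315 × sin 45° = 1.315 × 0.7071 = 0.9298.
D_min = 2·arcsin(0.9298) − 90° = 2 × 68.411° − 90° = 46.821°.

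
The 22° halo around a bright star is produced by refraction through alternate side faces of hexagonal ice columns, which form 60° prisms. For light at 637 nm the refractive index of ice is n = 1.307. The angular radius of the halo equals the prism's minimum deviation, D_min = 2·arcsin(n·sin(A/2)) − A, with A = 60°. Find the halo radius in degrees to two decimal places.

n·sin(A/2) = 1.307 × sin 30° = 1.307 × 0.5000 = 0.6535.
D_min = 2·arcsin(0.6535) − 60° = 2 × 40.806° − 60° = 21.612°.

21.61°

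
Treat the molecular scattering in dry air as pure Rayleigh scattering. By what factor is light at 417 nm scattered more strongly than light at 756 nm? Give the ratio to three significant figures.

10.8

Rayleigh scattering ∝ λ⁻⁴, so the ratio of coefficients is the inverse fourth power of the wavelength ratio.
σ(417)/σ(756) = (756/417)⁴ = (1.8129)⁴ = 10.8.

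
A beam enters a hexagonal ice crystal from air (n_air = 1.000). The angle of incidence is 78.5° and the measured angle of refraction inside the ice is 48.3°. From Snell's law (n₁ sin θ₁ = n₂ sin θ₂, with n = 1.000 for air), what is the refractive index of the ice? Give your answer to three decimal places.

n = sin θ_i / sin θ_r = sin 78.5° / sin 48.3° = 0.9799 / 0.7466 = 1.3124.

1.312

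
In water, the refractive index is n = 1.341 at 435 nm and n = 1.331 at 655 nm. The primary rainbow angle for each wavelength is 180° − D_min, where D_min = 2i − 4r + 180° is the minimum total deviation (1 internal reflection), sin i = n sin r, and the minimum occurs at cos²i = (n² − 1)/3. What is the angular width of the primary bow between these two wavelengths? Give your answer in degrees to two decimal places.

1.44°

At 435 nm (n = 1.341): cos²i = 0.26609 → i = 58.946°, r = 39.705°, D_min = 139.071°, rainbow angle = 40.929°.
At 655 nm (n = 1.331): cos²i = 0.25719 → i = 59.527°, r = 40.356°, D_min = 137.630°, rainbow angle = 42.370°.
Angular width = |40.929° − 42.370°| = 1.441°.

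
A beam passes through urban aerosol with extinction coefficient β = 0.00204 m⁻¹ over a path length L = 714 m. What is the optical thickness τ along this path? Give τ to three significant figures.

1.46

τ = β·L = 0.00204 × 714 = 1.4566.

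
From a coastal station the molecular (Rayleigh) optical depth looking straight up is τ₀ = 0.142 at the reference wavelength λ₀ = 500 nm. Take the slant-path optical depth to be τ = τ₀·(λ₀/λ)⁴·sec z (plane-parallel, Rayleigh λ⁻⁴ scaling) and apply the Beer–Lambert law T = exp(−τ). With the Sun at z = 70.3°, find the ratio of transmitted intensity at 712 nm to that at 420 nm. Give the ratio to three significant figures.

Airmass: sec 70.3° = 2.9665.
τ(712 nm) = 0.142 × (500/712)⁴ × 2.9665 = 0.142 × 0.2432 × 2.9665 = 0.1024.
τ(420 nm) = 0.142 × (500/420)⁴ × 2.9665 = 0.142 × 2.0086 × 2.9665 = 0.8461.
T(712)/T(420) = exp(τ_B − τ_A) = exp(0.7436) = 2.1036.

2.10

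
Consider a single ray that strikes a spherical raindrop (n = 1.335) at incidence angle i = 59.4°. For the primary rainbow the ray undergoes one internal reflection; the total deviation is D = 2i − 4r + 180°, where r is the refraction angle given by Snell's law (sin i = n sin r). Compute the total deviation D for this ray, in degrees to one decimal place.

sin r = sin 59.4° / 1.335 = 0.8607/1.335 = 0.6448; r = 40.15°.
D = 2·59.4° − 4·40.15° + 180° = 118.80° − 160.59° + 180° = 138.21°.

138.2°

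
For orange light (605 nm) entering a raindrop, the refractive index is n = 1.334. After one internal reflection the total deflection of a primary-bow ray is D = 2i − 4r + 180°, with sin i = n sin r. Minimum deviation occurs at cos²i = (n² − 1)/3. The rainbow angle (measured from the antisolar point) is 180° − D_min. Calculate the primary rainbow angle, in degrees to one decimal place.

41.9°

cos²i = (1.77956 − 1)/3 = 0.25985; i = arccos(0.50976) = 59.352°.
sin r = sin 59.352°/1.334 = 0.64492; r = 40.159°.
D_min = 2·59.352° − 4·40.159° + 180° = 138.067°.
Rainbow angle = 180° − D_min = 41.933°.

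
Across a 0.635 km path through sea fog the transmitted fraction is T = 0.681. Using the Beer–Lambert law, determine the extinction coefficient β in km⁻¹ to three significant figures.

0.605 km⁻¹

Beer–Lambert: T = exp(−βL) ⇒ β = −ln(T)/L = −ln(0.681)/0.635 = 0.3842/0.635 = 0.605 km⁻¹.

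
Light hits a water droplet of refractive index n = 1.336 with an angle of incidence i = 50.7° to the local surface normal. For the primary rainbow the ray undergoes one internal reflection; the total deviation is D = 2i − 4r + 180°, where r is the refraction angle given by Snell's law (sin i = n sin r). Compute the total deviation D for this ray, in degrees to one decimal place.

139.8°

sin r = sin 50.7° / 1.336 = 0.7738/1.336 = 0.5792; r = 35.40°.
D = 2·50.7° − 4·35.40° + 180° = 101.40° − 141.58° + 180° = 139.82°.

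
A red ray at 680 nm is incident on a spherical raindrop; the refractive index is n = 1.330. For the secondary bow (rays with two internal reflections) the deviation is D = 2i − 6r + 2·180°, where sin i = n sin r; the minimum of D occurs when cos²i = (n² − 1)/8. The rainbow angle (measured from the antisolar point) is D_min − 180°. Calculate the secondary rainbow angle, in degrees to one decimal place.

50.1°

cos²i = (1.76890 − 1)/8 = 0.09611; i = arccos(0.31002) = 71.940°.
sin r = sin 71.940°/1.330 = 0.71483; r = 45.630°.
D_min = 2·71.940° − 6·45.630° + 360° = 230.101°.
Rainbow angle = D_min − 180° = 50.101°.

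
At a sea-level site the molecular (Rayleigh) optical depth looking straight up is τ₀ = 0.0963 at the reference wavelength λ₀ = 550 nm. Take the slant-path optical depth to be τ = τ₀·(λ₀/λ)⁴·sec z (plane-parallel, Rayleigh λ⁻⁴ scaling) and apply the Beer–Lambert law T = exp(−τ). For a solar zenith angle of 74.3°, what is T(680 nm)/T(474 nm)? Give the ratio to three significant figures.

1.64

Airmass: sec 74.3° = 3.6955.
τ(680 nm) = 0.0963 × (550/680)⁴ × 3.6955 = 0.0963 × 0.4280 × 3.6955 = 0.1523.
τ(474 nm) = 0.0963 × (550/474)⁴ × 3.6955 = 0.0963 × 1.8127 × 3.6955 = 0.6451.
T(680)/T(474) = exp(τ_B − τ_A) = exp(0.4928) = 1.6369.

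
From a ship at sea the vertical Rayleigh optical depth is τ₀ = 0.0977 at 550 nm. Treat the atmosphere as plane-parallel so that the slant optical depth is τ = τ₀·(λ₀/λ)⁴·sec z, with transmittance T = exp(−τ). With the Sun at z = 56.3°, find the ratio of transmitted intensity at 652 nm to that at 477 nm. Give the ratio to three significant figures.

Airmass: sec 56.3° = 1.8023.
τ(652 nm) = 0.0977 × (550/652)⁴ × 1.8023 = 0.0977 × 0.5064 × 1.8023 = 0.0892.
τ(477 nm) = 0.0977 × (550/477)⁴ × 1.8023 = 0.0977 × 1.7676 × 1.8023 = 0.3112.
T(652)/T(477) = exp(τ_B − τ_A) = exp(0.2221) = 1.2487.

1.25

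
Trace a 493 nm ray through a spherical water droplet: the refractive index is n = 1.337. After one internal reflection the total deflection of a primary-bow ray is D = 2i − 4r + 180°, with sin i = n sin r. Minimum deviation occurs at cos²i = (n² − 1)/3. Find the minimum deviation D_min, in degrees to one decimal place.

cos²i = (1.78757 − 1)/3 = 0.26252; i = arccos(0.51237) = 59.178°.
sin r = sin 59.178°/1.337 = 0.64231; r = 39.964°.
D_min = 2·59.178° − 4·39.964° + 180° = 138.500°.

138.5°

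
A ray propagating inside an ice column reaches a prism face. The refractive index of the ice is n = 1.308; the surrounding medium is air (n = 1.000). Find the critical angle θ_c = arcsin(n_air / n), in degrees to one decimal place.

sin θ_c = n_air / n = 1.000 / 1.308 = 0.7645.
θ_c = arcsin(0.7645) = 49.86°.

49.9°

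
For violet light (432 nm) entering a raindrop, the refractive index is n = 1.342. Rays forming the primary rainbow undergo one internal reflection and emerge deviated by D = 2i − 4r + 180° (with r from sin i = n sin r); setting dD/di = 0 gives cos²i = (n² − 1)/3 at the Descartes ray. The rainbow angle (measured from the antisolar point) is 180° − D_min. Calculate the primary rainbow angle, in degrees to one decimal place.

40.8°

cos²i = (1.80096 − 1)/3 = 0.26699; i = arccos(0.51671) = 58.888°.
sin r = sin 58.888°/1.342 = 0.63797; r = 39.641°.
D_min = 2·58.888° − 4·39.641° + 180° = 139.213°.
Rainbow angle = 180° − D_min = 40.787°.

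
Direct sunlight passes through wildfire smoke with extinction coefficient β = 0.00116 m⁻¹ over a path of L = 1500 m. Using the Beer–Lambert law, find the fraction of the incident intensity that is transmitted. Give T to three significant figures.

τ = β·L = 0.00116 × 1500 = 1.7400.
T = exp(−1.7400) = 0.1755.

0.176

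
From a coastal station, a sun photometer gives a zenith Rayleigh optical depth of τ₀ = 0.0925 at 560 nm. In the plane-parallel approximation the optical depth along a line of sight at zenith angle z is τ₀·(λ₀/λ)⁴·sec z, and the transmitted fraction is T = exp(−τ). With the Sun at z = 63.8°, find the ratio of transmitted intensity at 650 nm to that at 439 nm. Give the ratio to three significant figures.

Airmass: sec 63.8° = 2.2650.
τ(650 nm) = 0.0925 × (560/650)⁴ × 2.2650 = 0.0925 × 0.5509 × 2.2650 = 0.1154.
τ(439 nm) = 0.0925 × (560/439)⁴ × 2.2650 = 0.0925 × 2.6479 × 2.2650 = 0.5548.
T(650)/T(439) = exp(τ_B − τ_A) = exp(0.4393) = 1.5517.

1.55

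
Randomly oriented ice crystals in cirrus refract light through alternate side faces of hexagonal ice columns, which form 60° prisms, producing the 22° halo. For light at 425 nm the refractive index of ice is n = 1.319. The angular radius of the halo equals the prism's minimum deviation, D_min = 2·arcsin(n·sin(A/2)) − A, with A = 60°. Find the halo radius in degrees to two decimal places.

22.52°

n·sin(A/2) = 1.319 × sin 30° = 1.319 × 0.5000 = 0.6595.
D_min = 2·arcsin(0.6595) − 60° = 2 × 41.262° − 60° = 22.524°.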